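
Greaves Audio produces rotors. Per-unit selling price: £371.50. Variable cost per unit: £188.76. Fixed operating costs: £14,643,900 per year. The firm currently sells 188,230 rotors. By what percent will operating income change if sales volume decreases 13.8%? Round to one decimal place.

-24.0%

Total contribution margin = 188,230 × £182.74 = £34,397,150.20.
EBIT = £34,397,150.20 − £14,643,900 = £19,753,250.20.
So DOL = total CM / EBIT = £34,397,150.20 / £19,753,250.20 = 1.7413.
%ΔEBIT = DOL × %ΔSales = 1.7413 × -13.8% = -24.0%.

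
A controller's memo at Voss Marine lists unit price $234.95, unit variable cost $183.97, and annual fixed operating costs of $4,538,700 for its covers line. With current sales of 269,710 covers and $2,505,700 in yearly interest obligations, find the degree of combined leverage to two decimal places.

2.05

Contribution at this volume is 269,710 × $50.98 = $13,749,815.80.
EBIT = $13,749,815.80 − $4,538,700 = $9,211,115.80. Interest = $2,505,700.00, so EBIT − I = $6,705,415.80.
Degree of total leverage = total CM / (EBIT − interest) = $13,749,815.80 / $6,705,415.80 = 2.0506.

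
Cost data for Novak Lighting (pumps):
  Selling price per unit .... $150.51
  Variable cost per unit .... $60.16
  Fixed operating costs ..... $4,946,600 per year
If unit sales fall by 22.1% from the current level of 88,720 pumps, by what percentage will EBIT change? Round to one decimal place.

-57.7%

Contribution at this volume is 88,720 × $90.35 = $8,015,852.00.
EBIT = $8,015,852.00 − $4,946,600 = $3,069,252.00.
Degree of operating leverage = $8,015,852.00 / $3,069,252.00 = 2.6117.
So EBIT moves 2.6117 × (-22.1%) = -57.7%.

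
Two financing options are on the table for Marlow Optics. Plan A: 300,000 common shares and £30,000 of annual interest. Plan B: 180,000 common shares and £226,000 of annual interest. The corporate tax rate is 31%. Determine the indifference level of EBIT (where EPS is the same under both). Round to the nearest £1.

£520,000

At indifference, (EBIT − 30,000)(1 − t)/300,000 = (EBIT − 226,000)(1 − t)/180,000.
Cancelling (1 − t) and cross-multiplying: 180,000·(EBIT − 30,000) = 300,000·(EBIT − 226,000).
Solving, EBIT = (226,000·300,000 − 30,000·180,000) / (300,000 − 180,000) = 62,400,000,000 / 120,000 = 520,000.00.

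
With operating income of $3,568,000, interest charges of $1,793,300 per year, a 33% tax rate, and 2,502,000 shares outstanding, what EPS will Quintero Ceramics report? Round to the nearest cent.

$0.48

Pre-tax income = $3,568,000 − $1,793,300.00 = $1,774,700.00.
After tax at 33%: net income = $1,774,700.00 × 0.67 = $1,189,049.00.
EPS = $1,189,049.00 ÷ 2,502,000 = $0.48.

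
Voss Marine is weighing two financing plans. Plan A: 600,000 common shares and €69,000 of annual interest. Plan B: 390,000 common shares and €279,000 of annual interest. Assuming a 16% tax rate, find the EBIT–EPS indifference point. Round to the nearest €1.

Set EPS_A = EPS_B: (EBIT − €69,000)(1 − 0.16) ÷ 600,000 = (EBIT − €279,000)(1 − 0.16) ÷ 390,000.
The (1 − t) factor cancels: (EBIT − 69,000) × 390,000 = (EBIT − 279,000) × 600,000.
Solving, EBIT = (279,000·600,000 − 69,000·390,000) / (600,000 − 390,000) = 140,490,000,000 / 210,000 = 669,000.00.

€669,000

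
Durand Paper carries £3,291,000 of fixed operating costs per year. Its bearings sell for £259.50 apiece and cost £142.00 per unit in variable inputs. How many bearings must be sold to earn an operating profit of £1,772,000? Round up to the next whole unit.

43,090 bearings

Contribution margin per unit = £259.50 − £142.00 = £117.50.
Units = (FC + target) / CM = (£3,291,000 + £1,772,000) / £117.50 = 43,089.36, so 43,090 bearings.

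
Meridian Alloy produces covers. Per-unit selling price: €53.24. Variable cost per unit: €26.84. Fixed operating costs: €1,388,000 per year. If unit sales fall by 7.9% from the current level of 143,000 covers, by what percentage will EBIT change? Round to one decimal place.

Total contribution margin = 143,000 × €26.40 = €3,775,200.00.
EBIT = €3,775,200.00 − €1,388,000 = €2,387,200.00.
So DOL = total CM / EBIT = €3,775,200.00 / €2,387,200.00 = 1.5814.
Operating income changes by 1.5814 × -7.9% = -12.5%.

-12.5%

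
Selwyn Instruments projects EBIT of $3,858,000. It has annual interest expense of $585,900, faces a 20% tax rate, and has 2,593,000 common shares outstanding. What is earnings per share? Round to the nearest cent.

$1.01

Pre-tax income = $3,858,000 − $585,900.00 = $3,272,100.00.
Net income = $3,272,100.00 × (1 − 0.20) = $2,617,680.00.
EPS = $2,617,680.00 ÷ 2,593,000 = $1.01.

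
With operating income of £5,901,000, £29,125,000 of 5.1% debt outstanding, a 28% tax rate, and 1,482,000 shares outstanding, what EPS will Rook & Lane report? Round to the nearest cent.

Interest = £1,485,375.00, so EBT = £5,901,000 − £1,485,375.00 = £4,415,625.00.
Net income = £4,415,625.00 × (1 − 0.28) = £3,179,250.00.
EPS = £3,179,250.00 ÷ 1,482,000 = £2.15.

£2.15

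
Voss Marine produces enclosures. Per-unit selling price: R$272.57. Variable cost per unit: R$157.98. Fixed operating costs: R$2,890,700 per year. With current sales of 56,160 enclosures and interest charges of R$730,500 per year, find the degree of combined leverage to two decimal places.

2.29

At 56,160 units, contribution = 56,160 × R$114.59 = R$6,435,374.40.
Subtracting fixed costs: EBIT = R$6,435,374.40 − R$2,890,700 = R$3,544,674.40. Interest = R$730,500.00, so EBIT − I = R$2,814,174.40.
Degree of total leverage = total CM / (EBIT − interest) = R$6,435,374.40 / R$2,814,174.40 = 2.2868.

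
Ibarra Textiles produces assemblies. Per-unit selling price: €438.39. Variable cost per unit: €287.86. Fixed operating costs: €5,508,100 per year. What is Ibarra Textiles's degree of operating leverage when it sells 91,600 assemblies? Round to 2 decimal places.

1.67

Total contribution margin = 91,600 × €150.53 = €13,788,548.00.
Operating income = contribution − fixed costs = €13,788,548.00 − €5,508,100 = €8,280,448.00.
Degree of operating leverage = €13,788,548.00 / €8,280,448.00 = 1.6652.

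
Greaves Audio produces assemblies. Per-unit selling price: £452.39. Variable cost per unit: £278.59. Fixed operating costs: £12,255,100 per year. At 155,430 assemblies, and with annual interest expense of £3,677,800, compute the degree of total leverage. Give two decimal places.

At 155,430 units, contribution = 155,430 × £173.80 = £27,013,734.00.
EBIT = £27,013,734.00 − £12,255,100 = £14,758,634.00. Interest = £3,677,800.00.
DOL = £27,013,734.00 ÷ £14,758,634.00 = 1.8304; DFL = £14,758,634.00 ÷ £11,080,834.00 = 1.3319.
DCL = DOL × DFL = 1.8304 × 1.3319 = 2.4379.

2.44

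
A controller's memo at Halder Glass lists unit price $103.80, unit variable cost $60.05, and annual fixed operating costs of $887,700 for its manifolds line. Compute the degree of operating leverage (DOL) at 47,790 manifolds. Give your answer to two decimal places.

1.74

Total contribution margin = 47,790 × $43.75 = $2,090,812.50.
EBIT = $2,090,812.50 − $887,700 = $1,203,112.50.
DOL = contribution ÷ EBIT = $2,090,812.50 ÷ $1,203,112.50 = 1.7378.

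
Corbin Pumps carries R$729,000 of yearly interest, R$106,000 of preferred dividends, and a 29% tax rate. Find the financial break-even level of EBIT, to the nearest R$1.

Grossing the preferred dividend up to pre-tax terms: R$106,000 / (1 − 0.29) = R$149,295.77.
Financial break-even EBIT = interest + D_p ÷ (1 − t) = R$729,000 + R$149,295.77 = R$878,295.77.

R$878,296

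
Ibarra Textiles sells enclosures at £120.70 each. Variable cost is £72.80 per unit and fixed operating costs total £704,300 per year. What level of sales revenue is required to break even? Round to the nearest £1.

CM per unit = £120.70 − £72.80 = £47.90; CM ratio = £47.90 / £120.70 = 0.3969.
Break-even sales = FC ÷ CM ratio = £704,300 × £120.70 / £47.90 = £1,774,718.

£1,774,718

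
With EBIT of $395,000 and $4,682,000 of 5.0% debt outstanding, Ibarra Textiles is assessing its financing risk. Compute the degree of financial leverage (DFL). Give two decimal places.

2.45

Annual interest charges come to $234,100.00.
Degree of financial leverage = EBIT / (EBIT − interest) = $395,000 / $160,900.00 = 2.4549.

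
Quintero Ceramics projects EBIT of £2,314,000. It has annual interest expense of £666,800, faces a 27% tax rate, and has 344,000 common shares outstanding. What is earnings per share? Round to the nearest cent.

Pre-tax income = £2,314,000 − £666,800.00 = £1,647,200.00.
Net income = £1,647,200.00 × (1 − 0.27) = £1,202,456.00.
Per share: £1,202,456.00 / 344,000 shares = £3.50.

£3.50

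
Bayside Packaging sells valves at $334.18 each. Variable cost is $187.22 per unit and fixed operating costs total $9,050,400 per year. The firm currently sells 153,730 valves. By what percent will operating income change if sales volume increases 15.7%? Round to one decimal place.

At 153,730 units, contribution = 153,730 × $146.96 = $22,592,160.80.
EBIT = $22,592,160.80 − $9,050,400 = $13,541,760.80.
Degree of operating leverage = $22,592,160.80 / $13,541,760.80 = 1.6683.
Operating income changes by 1.6683 × +15.7% = +26.2%.

+26.2%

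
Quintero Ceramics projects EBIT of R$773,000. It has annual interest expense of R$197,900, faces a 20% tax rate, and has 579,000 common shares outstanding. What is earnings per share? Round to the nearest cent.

R$0.79

Pre-tax income = R$773,000 − R$197,900.00 = R$575,100.00.
After tax at 20%: net income = R$575,100.00 × 0.80 = R$460,080.00.
EPS = R$460,080.00 ÷ 579,000 = R$0.79.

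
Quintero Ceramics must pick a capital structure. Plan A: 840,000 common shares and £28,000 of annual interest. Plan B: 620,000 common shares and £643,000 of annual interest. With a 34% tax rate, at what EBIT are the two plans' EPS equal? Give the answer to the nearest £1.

At indifference, (EBIT − 28,000)(1 − t)/840,000 = (EBIT − 643,000)(1 − t)/620,000.
The (1 − t) factor cancels: (EBIT − 28,000) × 620,000 = (EBIT − 643,000) × 840,000.
Solving, EBIT = (643,000·840,000 − 28,000·620,000) / (840,000 − 620,000) = 522,760,000,000 / 220,000 = 2,376,181.82.

£2,376,182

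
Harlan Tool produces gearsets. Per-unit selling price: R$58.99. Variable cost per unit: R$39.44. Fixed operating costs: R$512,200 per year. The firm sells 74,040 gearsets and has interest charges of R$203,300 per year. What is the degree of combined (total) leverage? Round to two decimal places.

Total contribution margin = 74,040 × R$19.55 = R$1,447,482.00.
Subtracting fixed costs: EBIT = R$1,447,482.00 − R$512,200 = R$935,282.00. Interest = R$203,300.00, so EBIT − I = R$731,982.00.
Degree of total leverage = total CM / (EBIT − interest) = R$1,447,482.00 / R$731,982.00 = 1.9775.

1.98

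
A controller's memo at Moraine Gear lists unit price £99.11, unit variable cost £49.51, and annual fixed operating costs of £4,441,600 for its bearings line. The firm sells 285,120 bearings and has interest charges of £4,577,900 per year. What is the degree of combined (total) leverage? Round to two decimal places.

2.76

Contribution at this volume is 285,120 × £49.60 = £14,141,952.00.
Operating income = contribution − fixed costs = £14,141,952.00 − £4,441,600 = £9,700,352.00. Interest = £4,577,900.00, so EBIT − I = £5,122,452.00.
Degree of total leverage = total CM / (EBIT − interest) = £14,141,952.00 / £5,122,452.00 = 2.7608.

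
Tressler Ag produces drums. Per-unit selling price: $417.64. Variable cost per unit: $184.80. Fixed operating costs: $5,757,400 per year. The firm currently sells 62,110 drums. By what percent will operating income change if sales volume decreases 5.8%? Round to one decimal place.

-9.6%

Contribution at this volume is 62,110 × $232.84 = $14,461,692.40.
EBIT = $14,461,692.40 − $5,757,400 = $8,704,292.40.
Degree of operating leverage = $14,461,692.40 / $8,704,292.40 = 1.6614.
%ΔEBIT = DOL × %ΔSales = 1.6614 × -5.8% = -9.6%.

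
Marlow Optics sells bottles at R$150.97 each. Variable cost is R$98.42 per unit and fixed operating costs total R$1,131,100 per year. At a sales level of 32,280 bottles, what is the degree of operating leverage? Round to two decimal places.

Total contribution margin = 32,280 × R$52.55 = R$1,696,314.00.
Subtracting fixed costs: EBIT = R$1,696,314.00 − R$1,131,100 = R$565,214.00.
DOL = contribution ÷ EBIT = R$1,696,314.00 ÷ R$565,214.00 = 3.0012.

3.00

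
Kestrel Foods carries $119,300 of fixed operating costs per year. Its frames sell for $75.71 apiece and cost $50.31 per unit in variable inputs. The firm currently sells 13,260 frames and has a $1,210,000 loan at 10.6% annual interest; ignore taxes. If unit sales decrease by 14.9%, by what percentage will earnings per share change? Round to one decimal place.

Total contribution margin = 13,260 × $25.40 = $336,804.00.
Operating income = contribution − fixed costs = $336,804.00 − $119,300 = $217,504.00.
Interest = $128,260.00, so EBIT − I = $89,244.00.
Degree of combined leverage = contribution ÷ (EBIT − I) = $336,804.00 ÷ $89,244.00 = 3.7740.
EPS therefore changes by 3.7740 × (-14.9%) = -56.2%.

-56.2%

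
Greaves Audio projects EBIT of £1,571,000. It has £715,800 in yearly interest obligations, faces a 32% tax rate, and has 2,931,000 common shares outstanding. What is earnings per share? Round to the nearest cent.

Pre-tax income = £1,571,000 − £715,800.00 = £855,200.00.
After tax at 32%: net income = £855,200.00 × 0.68 = £581,536.00.
EPS = £581,536.00 ÷ 2,931,000 = £0.20.

£0.20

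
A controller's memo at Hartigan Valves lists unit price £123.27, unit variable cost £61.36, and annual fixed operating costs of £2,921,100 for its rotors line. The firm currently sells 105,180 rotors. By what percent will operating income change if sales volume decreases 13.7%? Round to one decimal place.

-24.8%

At 105,180 units, contribution = 105,180 × £61.91 = £6,511,693.80.
Subtracting fixed costs: EBIT = £6,511,693.80 − £2,921,100 = £3,590,593.80.
Degree of operating leverage = £6,511,693.80 / £3,590,593.80 = 1.8135.
So EBIT moves 1.8135 × (-13.7%) = -24.8%.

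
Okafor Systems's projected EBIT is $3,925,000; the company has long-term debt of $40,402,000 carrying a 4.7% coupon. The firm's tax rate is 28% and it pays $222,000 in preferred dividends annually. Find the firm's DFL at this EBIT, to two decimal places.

Interest = $1,898,894.00.
Pre-tax preferred-dividend burden = $222,000 ÷ (1 − 0.28) = $308,333.33.
DFL = EBIT ÷ [EBIT − I − D_p/(1−t)] = $3,925,000 ÷ [$3,925,000 − $1,898,894.00 − $308,333.33] = $3,925,000 ÷ $1,717,772.67 = 2.2849.

2.28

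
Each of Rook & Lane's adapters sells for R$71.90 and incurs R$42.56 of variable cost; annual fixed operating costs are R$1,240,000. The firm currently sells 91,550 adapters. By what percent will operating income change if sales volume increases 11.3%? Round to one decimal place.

+21.0%

At 91,550 units, contribution = 91,550 × R$29.34 = R$2,686,077.00.
Subtracting fixed costs: EBIT = R$2,686,077.00 − R$1,240,000 = R$1,446,077.00.
DOL = contribution ÷ EBIT = R$2,686,077.00 ÷ R$1,446,077.00 = 1.8575.
Operating income changes by 1.8575 × +11.3% = +21.0%.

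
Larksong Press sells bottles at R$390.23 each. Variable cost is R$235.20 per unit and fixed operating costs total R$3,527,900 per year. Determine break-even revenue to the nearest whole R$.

Contribution margin per unit = R$390.23 − R$235.20 = R$155.03, a CM ratio of R$155.03 ÷ R$390.23 = 0.3973.
Break-even revenue = fixed costs × price ÷ CM = R$3,527,900 × R$390.23 ÷ R$155.03 = R$8,880,168.

R$8,880,168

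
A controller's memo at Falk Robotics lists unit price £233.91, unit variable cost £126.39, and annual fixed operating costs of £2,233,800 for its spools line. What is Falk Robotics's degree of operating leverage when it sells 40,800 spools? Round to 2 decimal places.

Total contribution margin = 40,800 × £107.52 = £4,386,816.00.
Operating income = contribution − fixed costs = £4,386,816.00 − £2,233,800 = £2,153,016.00.
Degree of operating leverage = £4,386,816.00 / £2,153,016.00 = 2.0375.

2.04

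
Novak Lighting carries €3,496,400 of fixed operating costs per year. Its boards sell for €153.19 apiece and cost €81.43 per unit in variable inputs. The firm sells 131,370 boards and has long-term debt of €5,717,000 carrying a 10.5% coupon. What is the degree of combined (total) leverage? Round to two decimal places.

Total contribution margin = 131,370 × €71.76 = €9,427,111.20.
Subtracting fixed costs: EBIT = €9,427,111.20 − €3,496,400 = €5,930,711.20. Interest = €600,285.00, so EBIT − I = €5,330,426.20.
DCL = contribution ÷ (EBIT − I) = €9,427,111.20 ÷ €5,330,426.20 = 1.7685.

1.77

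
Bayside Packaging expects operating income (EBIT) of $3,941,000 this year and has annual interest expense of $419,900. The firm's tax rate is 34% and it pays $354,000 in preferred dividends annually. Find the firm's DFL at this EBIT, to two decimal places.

Interest = $419,900.00.
Preferred dividends grossed up pre-tax: $354,000 / (1 − 0.34) = $536,363.64.
DFL = EBIT ÷ [EBIT − I − D_p/(1−t)] = $3,941,000 ÷ [$3,941,000 − $419,900.00 − $536,363.64] = $3,941,000 ÷ $2,984,736.36 = 1.3204.

1.32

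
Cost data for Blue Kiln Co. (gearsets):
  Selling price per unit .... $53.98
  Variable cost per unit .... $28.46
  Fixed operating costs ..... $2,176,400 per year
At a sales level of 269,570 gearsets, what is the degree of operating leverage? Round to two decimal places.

1.46

Contribution at this volume is 269,570 × $25.52 = $6,879,426.40.
Operating income = contribution − fixed costs = $6,879,426.40 − $2,176,400 = $4,703,026.40.
So DOL = total CM / EBIT = $6,879,426.40 / $4,703,026.40 = 1.4628.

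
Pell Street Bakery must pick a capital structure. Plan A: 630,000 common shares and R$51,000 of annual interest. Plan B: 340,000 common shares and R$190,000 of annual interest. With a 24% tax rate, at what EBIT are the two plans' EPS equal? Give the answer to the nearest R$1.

R$352,966

Set EPS_A = EPS_B: (EBIT − R$51,000)(1 − 0.24) ÷ 630,000 = (EBIT − R$190,000)(1 − 0.24) ÷ 340,000.
Cancelling (1 − t) and cross-multiplying: 340,000·(EBIT − 51,000) = 630,000·(EBIT − 190,000).
EBIT × (630,000 − 340,000) = 190,000 × 630,000 − 51,000 × 340,000 = 102,360,000,000, so EBIT = 102,360,000,000 ÷ 290,000 = 352,965.52.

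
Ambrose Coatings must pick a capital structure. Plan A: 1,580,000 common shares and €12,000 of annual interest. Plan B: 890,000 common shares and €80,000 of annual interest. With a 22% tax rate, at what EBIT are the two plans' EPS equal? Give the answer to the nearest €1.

€167,710

Set EPS_A = EPS_B: (EBIT − €12,000)(1 − 0.22) ÷ 1,580,000 = (EBIT − €80,000)(1 − 0.22) ÷ 890,000.
The (1 − t) factor cancels: (EBIT − 12,000) × 890,000 = (EBIT − 80,000) × 1,580,000.
EBIT × (1,580,000 − 890,000) = 80,000 × 1,580,000 − 12,000 × 890,000 = 115,720,000,000, so EBIT = 115,720,000,000 ÷ 690,000 = 167,710.14.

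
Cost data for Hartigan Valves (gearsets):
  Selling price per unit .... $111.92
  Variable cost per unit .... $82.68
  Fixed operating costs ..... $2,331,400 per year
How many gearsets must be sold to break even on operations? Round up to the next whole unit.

79,734 gearsets

Unit CM = price − variable cost = $111.92 − $82.68 = $29.24.
Break-even volume = fixed costs ÷ CM per unit = $2,331,400 ÷ $29.24 = 79,733.24, so 79,734 gearsets.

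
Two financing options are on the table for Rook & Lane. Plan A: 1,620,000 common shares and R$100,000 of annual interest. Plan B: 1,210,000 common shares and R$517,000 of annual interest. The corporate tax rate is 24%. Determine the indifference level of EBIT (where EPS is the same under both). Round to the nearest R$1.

R$1,747,659

At indifference, (EBIT − 100,000)(1 − t)/1,620,000 = (EBIT − 517,000)(1 − t)/1,210,000.
Cancelling (1 − t) and cross-multiplying: 1,210,000·(EBIT − 100,000) = 1,620,000·(EBIT − 517,000).
EBIT × (1,620,000 − 1,210,000) = 517,000 × 1,620,000 − 100,000 × 1,210,000 = 716,540,000,000, so EBIT = 716,540,000,000 ÷ 410,000 = 1,747,658.54.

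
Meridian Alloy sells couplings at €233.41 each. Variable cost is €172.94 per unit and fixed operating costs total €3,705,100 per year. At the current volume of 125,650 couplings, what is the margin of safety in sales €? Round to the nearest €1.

Each unit contributes €233.41 − €172.94 = €60.47. Break-even units = €3,705,100 ÷ €60.47 = 61,271.70; break-even revenue = 61,271.70 × €233.41 = €14,301,428.66.
Current sales = 125,650 × €233.41 = €29,327,966.50.
Margin of safety = €29,327,966.50 − €14,301,428.66 = €15,026,538.

€15,026,538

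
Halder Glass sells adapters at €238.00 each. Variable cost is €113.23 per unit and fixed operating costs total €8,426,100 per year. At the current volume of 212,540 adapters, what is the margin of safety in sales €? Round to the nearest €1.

€34,511,652

Each unit contributes €238.00 − €113.23 = €124.77. Break-even units = €8,426,100 ÷ €124.77 = 67,533.06; break-even revenue = 67,533.06 × €238.00 = €16,072,868.48.
Current sales = 212,540 × €238.00 = €50,584,520.00.
Margin of safety = €50,584,520.00 − €16,072,868.48 = €34,511,652.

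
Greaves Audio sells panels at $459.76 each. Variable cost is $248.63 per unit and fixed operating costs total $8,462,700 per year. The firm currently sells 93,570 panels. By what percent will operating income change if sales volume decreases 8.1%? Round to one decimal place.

Total contribution margin = 93,570 × $211.13 = $19,755,434.10.
Operating income = contribution − fixed costs = $19,755,434.10 − $8,462,700 = $11,292,734.10.
Degree of operating leverage = $19,755,434.10 / $11,292,734.10 = 1.7494.
Operating income changes by 1.7494 × -8.1% = -14.2%.

-14.2%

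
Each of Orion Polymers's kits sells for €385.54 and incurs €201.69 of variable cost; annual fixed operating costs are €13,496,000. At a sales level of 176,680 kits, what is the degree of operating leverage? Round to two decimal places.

1.71

Total contribution margin = 176,680 × €183.85 = €32,482,618.00.
Operating income = contribution − fixed costs = €32,482,618.00 − €13,496,000 = €18,986,618.00.
So DOL = total CM / EBIT = €32,482,618.00 / €18,986,618.00 = 1.7108.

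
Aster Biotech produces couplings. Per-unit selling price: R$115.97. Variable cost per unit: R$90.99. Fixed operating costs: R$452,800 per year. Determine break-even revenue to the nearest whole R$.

CM per unit = R$115.97 − R$90.99 = R$24.98; CM ratio = R$24.98 / R$115.97 = 0.2154.
Break-even revenue = fixed costs × price ÷ CM = R$452,800 × R$115.97 ÷ R$24.98 = R$2,102,130.

R$2,102,130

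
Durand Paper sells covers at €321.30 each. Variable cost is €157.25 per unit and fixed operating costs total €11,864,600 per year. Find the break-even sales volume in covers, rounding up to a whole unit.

72,324 covers

Each unit contributes €321.30 − €157.25 = €164.05.
Break-even Q = €11,864,600 / €164.05 = 72,323.07 → 72,324 covers.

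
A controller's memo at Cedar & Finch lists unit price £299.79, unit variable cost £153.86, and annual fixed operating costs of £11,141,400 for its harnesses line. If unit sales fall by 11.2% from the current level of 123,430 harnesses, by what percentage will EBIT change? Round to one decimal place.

-29.4%

Total contribution margin = 123,430 × £145.93 = £18,012,139.90.
EBIT = £18,012,139.90 − £11,141,400 = £6,870,739.90.
Degree of operating leverage = £18,012,139.90 / £6,870,739.90 = 2.6216.
%ΔEBIT = DOL × %ΔSales = 2.6216 × -11.2% = -29.4%.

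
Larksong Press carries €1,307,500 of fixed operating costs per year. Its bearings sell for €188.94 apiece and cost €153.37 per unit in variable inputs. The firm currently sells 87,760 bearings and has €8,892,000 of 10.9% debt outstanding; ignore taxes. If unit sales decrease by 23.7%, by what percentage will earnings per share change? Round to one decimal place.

-87.6%

At 87,760 units, contribution = 87,760 × €35.57 = €3,121,623.20.
Subtracting fixed costs: EBIT = €3,121,623.20 − €1,307,500 = €1,814,123.20.
Interest = €969,228.00, so EBIT − I = €844,895.20.
DCL = total CM / (EBIT − I) = €3,121,623.20 / €844,895.20 = 3.6947.
EPS therefore changes by 3.6947 × (-23.7%) = -87.6%.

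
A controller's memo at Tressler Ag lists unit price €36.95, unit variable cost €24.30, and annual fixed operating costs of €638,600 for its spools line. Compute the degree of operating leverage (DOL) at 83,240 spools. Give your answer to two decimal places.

2.54

Contribution at this volume is 83,240 × €12.65 = €1,052,986.00.
EBIT = €1,052,986.00 − €638,600 = €414,386.00.
DOL = contribution ÷ EBIT = €1,052,986.00 ÷ €414,386.00 = 2.5411.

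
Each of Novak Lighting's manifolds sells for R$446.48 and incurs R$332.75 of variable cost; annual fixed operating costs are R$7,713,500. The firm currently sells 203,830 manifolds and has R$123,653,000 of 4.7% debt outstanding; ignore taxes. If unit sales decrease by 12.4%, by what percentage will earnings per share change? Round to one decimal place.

-29.8%

Total contribution margin = 203,830 × R$113.73 = R$23,181,585.90.
Operating income = contribution − fixed costs = R$23,181,585.90 − R$7,713,500 = R$15,468,085.90.
After interest of R$5,811,691.00, pre-tax earnings = R$9,656,394.90.
DCL = total CM / (EBIT − I) = R$23,181,585.90 / R$9,656,394.90 = 2.4006.
%ΔEPS = DCL × %ΔSales = 2.4006 × -12.4% = -29.8%.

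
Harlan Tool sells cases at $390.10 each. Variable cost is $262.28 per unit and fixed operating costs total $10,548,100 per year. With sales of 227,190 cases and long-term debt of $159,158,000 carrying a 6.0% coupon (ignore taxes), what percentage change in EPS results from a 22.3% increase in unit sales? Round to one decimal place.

Total contribution margin = 227,190 × $127.82 = $29,039,425.80.
Operating income = contribution − fixed costs = $29,039,425.80 − $10,548,100 = $18,491,325.80.
After interest of $9,549,480.00, pre-tax earnings = $8,941,845.80.
Degree of combined leverage = contribution ÷ (EBIT − I) = $29,039,425.80 ÷ $8,941,845.80 = 3.2476.
EPS therefore changes by 3.2476 × (+22.3%) = +72.4%.

+72.4%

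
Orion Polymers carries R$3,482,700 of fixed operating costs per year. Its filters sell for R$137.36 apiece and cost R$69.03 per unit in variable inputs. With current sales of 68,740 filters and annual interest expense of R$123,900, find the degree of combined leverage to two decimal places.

Total contribution margin = 68,740 × R$68.33 = R$4,697,004.20.
Operating income = contribution − fixed costs = R$4,697,004.20 − R$3,482,700 = R$1,214,304.20. Interest = R$123,900.00, so EBIT − I = R$1,090,404.20.
DCL = contribution ÷ (EBIT − I) = R$4,697,004.20 ÷ R$1,090,404.20 = 4.3076.

4.31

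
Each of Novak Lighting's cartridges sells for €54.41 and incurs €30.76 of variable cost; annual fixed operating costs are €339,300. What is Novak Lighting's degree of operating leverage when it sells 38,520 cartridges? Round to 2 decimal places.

1.59

Contribution at this volume is 38,520 × €23.65 = €910,998.00.
EBIT = €910,998.00 − €339,300 = €571,698.00.
Degree of operating leverage = €910,998.00 / €571,698.00 = 1.5935.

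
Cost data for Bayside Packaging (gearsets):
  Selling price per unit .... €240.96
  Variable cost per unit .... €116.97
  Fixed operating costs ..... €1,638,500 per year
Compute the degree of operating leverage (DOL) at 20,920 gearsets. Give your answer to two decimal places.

Contribution at this volume is 20,920 × €123.99 = €2,593,870.80.
Subtracting fixed costs: EBIT = €2,593,870.80 − €1,638,500 = €955,370.80.
Degree of operating leverage = €2,593,870.80 / €955,370.80 = 2.7150.

2.72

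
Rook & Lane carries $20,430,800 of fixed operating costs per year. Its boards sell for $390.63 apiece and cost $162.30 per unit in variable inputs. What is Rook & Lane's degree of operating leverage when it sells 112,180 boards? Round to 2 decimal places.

4.94

Contribution at this volume is 112,180 × $228.33 = $25,614,059.40.
EBIT = $25,614,059.40 − $20,430,800 = $5,183,259.40.
DOL = contribution ÷ EBIT = $25,614,059.40 ÷ $5,183,259.40 = 4.9417.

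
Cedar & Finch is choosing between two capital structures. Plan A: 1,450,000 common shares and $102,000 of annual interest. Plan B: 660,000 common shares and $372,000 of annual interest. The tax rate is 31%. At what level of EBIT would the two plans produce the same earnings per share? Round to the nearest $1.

$597,570

At indifference, (EBIT − 102,000)(1 − t)/1,450,000 = (EBIT − 372,000)(1 − t)/660,000.
The (1 − t) factor cancels: (EBIT − 102,000) × 660,000 = (EBIT − 372,000) × 1,450,000.
EBIT × (1,450,000 − 660,000) = 372,000 × 1,450,000 − 102,000 × 660,000 = 472,080,000,000, so EBIT = 472,080,000,000 ÷ 790,000 = 597,569.62.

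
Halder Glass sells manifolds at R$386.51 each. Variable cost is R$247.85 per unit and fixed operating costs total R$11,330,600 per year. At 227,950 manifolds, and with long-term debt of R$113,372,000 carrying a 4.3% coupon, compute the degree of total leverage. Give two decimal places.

2.05

Contribution at this volume is 227,950 × R$138.66 = R$31,607,547.00.
EBIT = R$31,607,547.00 − R$11,330,600 = R$20,276,947.00. Interest = R$4,874,996.00.
DOL = R$31,607,547.00 ÷ R$20,276,947.00 = 1.5588; DFL = R$20,276,947.00 ÷ R$15,401,951.00 = 1.3165.
Combined leverage = 1.5588 × 1.3165 = 2.0522.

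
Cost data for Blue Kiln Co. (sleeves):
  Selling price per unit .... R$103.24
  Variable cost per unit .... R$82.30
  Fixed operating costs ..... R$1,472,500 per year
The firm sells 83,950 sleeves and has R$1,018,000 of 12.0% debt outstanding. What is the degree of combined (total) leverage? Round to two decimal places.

Total contribution margin = 83,950 × R$20.94 = R$1,757,913.00.
Operating income = contribution − fixed costs = R$1,757,913.00 − R$1,472,500 = R$285,413.00. Interest = R$122,160.00, so EBIT − I = R$163,253.00.
DCL = contribution ÷ (EBIT − I) = R$1,757,913.00 ÷ R$163,253.00 = 10.7680.

10.77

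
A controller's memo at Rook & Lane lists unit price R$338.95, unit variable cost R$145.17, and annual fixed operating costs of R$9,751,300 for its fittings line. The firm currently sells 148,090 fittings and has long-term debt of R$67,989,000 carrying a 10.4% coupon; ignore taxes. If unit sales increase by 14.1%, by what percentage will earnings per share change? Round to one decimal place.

Total contribution margin = 148,090 × R$193.78 = R$28,696,880.20.
EBIT = R$28,696,880.20 − R$9,751,300 = R$18,945,580.20.
Interest = R$7,070,856.00, so EBIT − I = R$11,874,724.20.
DCL = total CM / (EBIT − I) = R$28,696,880.20 / R$11,874,724.20 = 2.4166.
EPS therefore changes by 2.4166 × (+14.1%) = +34.1%.

+34.1%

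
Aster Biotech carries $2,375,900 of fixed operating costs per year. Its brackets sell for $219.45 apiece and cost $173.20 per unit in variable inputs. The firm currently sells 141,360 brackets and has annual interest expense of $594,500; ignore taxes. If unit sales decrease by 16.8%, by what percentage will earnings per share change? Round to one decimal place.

Total contribution margin = 141,360 × $46.25 = $6,537,900.00.
Operating income = contribution − fixed costs = $6,537,900.00 − $2,375,900 = $4,162,000.00.
After interest of $594,500.00, pre-tax earnings = $3,567,500.00.
DCL = total CM / (EBIT − I) = $6,537,900.00 / $3,567,500.00 = 1.8326.
EPS therefore changes by 1.8326 × (-16.8%) = -30.8%.

-30.8%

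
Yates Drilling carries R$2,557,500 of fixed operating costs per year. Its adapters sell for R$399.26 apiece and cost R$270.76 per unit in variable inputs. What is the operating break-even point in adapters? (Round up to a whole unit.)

19,903 adapters

Contribution margin per unit = R$399.26 − R$270.76 = R$128.50.
Break-even volume = fixed costs ÷ CM per unit = R$2,557,500 ÷ R$128.50 = 19,902.72, so 19,903 adapters.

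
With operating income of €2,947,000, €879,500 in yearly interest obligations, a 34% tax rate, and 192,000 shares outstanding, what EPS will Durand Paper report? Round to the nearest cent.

Interest = €879,500.00, so EBT = €2,947,000 − €879,500.00 = €2,067,500.00.
After tax at 34%: net income = €2,067,500.00 × 0.66 = €1,364,550.00.
Per share: €1,364,550.00 / 192,000 shares = €7.11.

€7.11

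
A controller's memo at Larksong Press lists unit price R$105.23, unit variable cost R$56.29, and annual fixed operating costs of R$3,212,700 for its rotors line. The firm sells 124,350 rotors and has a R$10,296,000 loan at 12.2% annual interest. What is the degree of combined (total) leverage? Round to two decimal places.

3.76

At 124,350 units, contribution = 124,350 × R$48.94 = R$6,085,689.00.
Operating income = contribution − fixed costs = R$6,085,689.00 − R$3,212,700 = R$2,872,989.00. Interest = R$1,256,112.00.
DOL = R$6,085,689.00 ÷ R$2,872,989.00 = 2.1182; DFL = R$2,872,989.00 ÷ R$1,616,877.00 = 1.7769.
Combined leverage = 2.1182 × 1.7769 = 3.7638.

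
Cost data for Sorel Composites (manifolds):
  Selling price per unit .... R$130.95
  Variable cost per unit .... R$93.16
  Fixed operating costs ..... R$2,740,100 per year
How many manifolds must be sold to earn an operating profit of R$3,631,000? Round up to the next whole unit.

Contribution margin per unit = R$130.95 − R$93.16 = R$37.79.
Units = (FC + target) / CM = (R$2,740,100 + R$3,631,000) / R$37.79 = 168,592.22, so 168,593 manifolds.

168,593 manifolds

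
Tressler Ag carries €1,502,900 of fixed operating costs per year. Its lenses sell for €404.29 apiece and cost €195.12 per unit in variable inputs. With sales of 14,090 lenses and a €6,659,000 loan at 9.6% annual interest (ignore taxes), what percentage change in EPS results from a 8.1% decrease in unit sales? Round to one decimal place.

-29.7%

Total contribution margin = 14,090 × €209.17 = €2,947,205.30.
EBIT = €2,947,205.30 − €1,502,900 = €1,444,305.30.
Interest = €639,264.00, so EBIT − I = €805,041.30.
DCL = total CM / (EBIT − I) = €2,947,205.30 / €805,041.30 = 3.6609.
EPS therefore changes by 3.6609 × (-8.1%) = -29.7%.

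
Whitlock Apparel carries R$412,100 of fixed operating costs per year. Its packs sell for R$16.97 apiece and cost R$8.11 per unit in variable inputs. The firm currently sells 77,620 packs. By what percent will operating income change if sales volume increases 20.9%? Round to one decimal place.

+52.1%

Total contribution margin = 77,620 × R$8.86 = R$687,713.20.
Subtracting fixed costs: EBIT = R$687,713.20 − R$412,100 = R$275,613.20.
Degree of operating leverage = R$687,713.20 / R$275,613.20 = 2.4952.
So EBIT moves 2.4952 × (+20.9%) = +52.1%.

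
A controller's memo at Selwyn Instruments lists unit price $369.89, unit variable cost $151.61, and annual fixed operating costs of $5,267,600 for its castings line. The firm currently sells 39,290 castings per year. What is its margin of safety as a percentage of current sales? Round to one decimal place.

38.6%

Contribution margin per unit = $369.89 − $151.61 = $218.28. Break-even units = $5,267,600 ÷ $218.28 = 24,132.31; break-even revenue = 24,132.31 × $369.89 = $8,926,299.08.
Actual sales revenue = 39,290 × $369.89 = $14,532,978.10.
Margin of safety = ($14,532,978.10 − $8,926,299.08) ÷ $14,532,978.10 = 38.6%.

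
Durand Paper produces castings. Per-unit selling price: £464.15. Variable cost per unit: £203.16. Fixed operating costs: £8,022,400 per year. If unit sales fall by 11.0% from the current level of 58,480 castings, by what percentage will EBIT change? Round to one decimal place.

At 58,480 units, contribution = 58,480 × £260.99 = £15,262,695.20.
Operating income = contribution − fixed costs = £15,262,695.20 − £8,022,400 = £7,240,295.20.
DOL = contribution ÷ EBIT = £15,262,695.20 ÷ £7,240,295.20 = 2.1080.
Operating income changes by 2.1080 × -11.0% = -23.2%.

-23.2%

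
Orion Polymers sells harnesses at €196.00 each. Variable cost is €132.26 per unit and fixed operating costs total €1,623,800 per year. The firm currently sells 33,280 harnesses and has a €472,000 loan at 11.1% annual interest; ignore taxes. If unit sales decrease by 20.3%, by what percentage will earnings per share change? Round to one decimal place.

-96.8%

At 33,280 units, contribution = 33,280 × €63.74 = €2,121,267.20.
Subtracting fixed costs: EBIT = €2,121,267.20 − €1,623,800 = €497,467.20.
Interest = €52,392.00, so EBIT − I = €445,075.20.
Degree of combined leverage = contribution ÷ (EBIT − I) = €2,121,267.20 ÷ €445,075.20 = 4.7661.
%ΔEPS = DCL × %ΔSales = 4.7661 × -20.3% = -96.8%.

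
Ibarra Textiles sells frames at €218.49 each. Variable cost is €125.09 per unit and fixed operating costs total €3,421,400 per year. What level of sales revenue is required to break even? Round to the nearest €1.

CM per unit = €218.49 − €125.09 = €93.40; CM ratio = €93.40 / €218.49 = 0.4275.
Break-even revenue = fixed costs × price ÷ CM = €3,421,400 × €218.49 ÷ €93.40 = €8,003,658.

€8,003,658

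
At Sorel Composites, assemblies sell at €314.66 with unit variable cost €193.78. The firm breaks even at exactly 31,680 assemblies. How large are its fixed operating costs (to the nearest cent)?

€3,829,478.40

Contribution margin per unit = €314.66 − €193.78 = €120.88.
Since BE = FC / CM, FC = 31,680 × €120.88 = €3,829,478.40.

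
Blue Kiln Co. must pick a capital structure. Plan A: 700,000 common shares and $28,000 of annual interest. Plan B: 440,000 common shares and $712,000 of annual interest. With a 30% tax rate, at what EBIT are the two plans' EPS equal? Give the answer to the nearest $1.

$1,869,538

At indifference, (EBIT − 28,000)(1 − t)/700,000 = (EBIT − 712,000)(1 − t)/440,000.
The (1 − t) factor cancels: (EBIT − 28,000) × 440,000 = (EBIT − 712,000) × 700,000.
EBIT × (700,000 − 440,000) = 712,000 × 700,000 − 28,000 × 440,000 = 486,080,000,000, so EBIT = 486,080,000,000 ÷ 260,000 = 1,869,538.46.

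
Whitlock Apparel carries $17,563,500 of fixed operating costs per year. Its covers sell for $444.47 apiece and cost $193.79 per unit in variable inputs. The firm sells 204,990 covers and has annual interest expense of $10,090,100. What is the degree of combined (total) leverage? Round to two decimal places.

2.17

Contribution at this volume is 204,990 × $250.68 = $51,386,893.20.
Operating income = contribution − fixed costs = $51,386,893.20 − $17,563,500 = $33,823,393.20. Interest = $10,090,100.00, so EBIT − I = $23,733,293.20.
Degree of total leverage = total CM / (EBIT − interest) = $51,386,893.20 / $23,733,293.20 = 2.1652.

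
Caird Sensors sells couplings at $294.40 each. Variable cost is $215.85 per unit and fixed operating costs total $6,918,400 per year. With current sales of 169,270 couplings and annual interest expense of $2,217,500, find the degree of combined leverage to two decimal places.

At 169,270 units, contribution = 169,270 × $78.55 = $13,296,158.50.
Subtracting fixed costs: EBIT = $13,296,158.50 − $6,918,400 = $6,377,758.50. Interest = $2,217,500.00.
DOL = $13,296,158.50 ÷ $6,377,758.50 = 2.0848; DFL = $6,377,758.50 ÷ $4,160,258.50 = 1.5330.
DCL = DOL × DFL = 2.0848 × 1.5330 = 3.1960.

3.20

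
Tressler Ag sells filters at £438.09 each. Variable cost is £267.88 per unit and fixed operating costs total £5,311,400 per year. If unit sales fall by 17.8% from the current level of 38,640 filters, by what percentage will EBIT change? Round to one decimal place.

Contribution at this volume is 38,640 × £170.21 = £6,576,914.40.
EBIT = £6,576,914.40 − £5,311,400 = £1,265,514.40.
Degree of operating leverage = £6,576,914.40 / £1,265,514.40 = 5.1970.
%ΔEBIT = DOL × %ΔSales = 5.1970 × -17.8% = -92.5%.

-92.5%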